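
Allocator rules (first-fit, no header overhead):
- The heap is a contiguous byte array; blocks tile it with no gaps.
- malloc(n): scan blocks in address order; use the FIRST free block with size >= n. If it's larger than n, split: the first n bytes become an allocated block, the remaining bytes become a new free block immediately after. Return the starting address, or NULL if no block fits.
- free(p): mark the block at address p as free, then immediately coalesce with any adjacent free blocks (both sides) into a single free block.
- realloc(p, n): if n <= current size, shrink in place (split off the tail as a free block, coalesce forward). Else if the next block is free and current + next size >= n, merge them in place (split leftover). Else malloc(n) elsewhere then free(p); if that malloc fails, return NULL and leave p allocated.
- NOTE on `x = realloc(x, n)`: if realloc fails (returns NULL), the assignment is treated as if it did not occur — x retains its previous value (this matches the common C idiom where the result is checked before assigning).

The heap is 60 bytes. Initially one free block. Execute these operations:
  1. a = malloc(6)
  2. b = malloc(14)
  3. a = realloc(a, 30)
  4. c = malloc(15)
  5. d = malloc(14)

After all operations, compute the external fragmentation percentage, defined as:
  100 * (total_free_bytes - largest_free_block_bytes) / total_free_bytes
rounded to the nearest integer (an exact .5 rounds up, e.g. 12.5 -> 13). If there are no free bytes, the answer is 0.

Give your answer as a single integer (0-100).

Answer: 38

Derivation:
Op 1: a = malloc(6) -> a = 0; heap: [0-5 ALLOC][6-59 FREE]
Op 2: b = malloc(14) -> b = 6; heap: [0-5 ALLOC][6-19 ALLOC][20-59 FREE]
Op 3: a = realloc(a, 30) -> a = 20; heap: [0-5 FREE][6-19 ALLOC][20-49 ALLOC][50-59 FREE]
Op 4: c = malloc(15) -> c = NULL; heap: [0-5 FREE][6-19 ALLOC][20-49 ALLOC][50-59 FREE]
Op 5: d = malloc(14) -> d = NULL; heap: [0-5 FREE][6-19 ALLOC][20-49 ALLOC][50-59 FREE]
Free blocks: [6 10] total_free=16 largest=10 -> 100*(16-10)/16 = 600/16 = 37.5 -> rounds to 38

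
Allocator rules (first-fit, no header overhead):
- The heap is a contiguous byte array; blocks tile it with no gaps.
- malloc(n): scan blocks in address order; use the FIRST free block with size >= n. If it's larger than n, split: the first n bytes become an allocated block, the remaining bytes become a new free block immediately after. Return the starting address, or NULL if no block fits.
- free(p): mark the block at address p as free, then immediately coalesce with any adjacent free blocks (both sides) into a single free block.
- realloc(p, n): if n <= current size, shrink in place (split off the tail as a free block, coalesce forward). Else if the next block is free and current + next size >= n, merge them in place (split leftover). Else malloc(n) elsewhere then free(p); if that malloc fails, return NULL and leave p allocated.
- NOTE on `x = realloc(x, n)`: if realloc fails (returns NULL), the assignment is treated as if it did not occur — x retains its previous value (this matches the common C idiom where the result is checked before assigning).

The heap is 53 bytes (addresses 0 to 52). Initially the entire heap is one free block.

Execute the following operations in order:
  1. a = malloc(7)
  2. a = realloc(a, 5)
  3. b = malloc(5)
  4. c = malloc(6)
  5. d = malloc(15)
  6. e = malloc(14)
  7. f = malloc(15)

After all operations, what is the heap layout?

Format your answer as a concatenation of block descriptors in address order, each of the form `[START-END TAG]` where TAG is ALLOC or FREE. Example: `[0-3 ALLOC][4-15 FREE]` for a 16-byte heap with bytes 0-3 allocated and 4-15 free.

Answer: [0-4 ALLOC][5-9 ALLOC][10-15 ALLOC][16-30 ALLOC][31-44 ALLOC][45-52 FREE]

Derivation:
Op 1: a = malloc(7) -> a = 0; heap: [0-6 ALLOC][7-52 FREE]
Op 2: a = realloc(a, 5) -> a = 0; heap: [0-4 ALLOC][5-52 FREE]
Op 3: b = malloc(5) -> b = 5; heap: [0-4 ALLOC][5-9 ALLOC][10-52 FREE]
Op 4: c = malloc(6) -> c = 10; heap: [0-4 ALLOC][5-9 ALLOC][10-15 ALLOC][16-52 FREE]
Op 5: d = malloc(15) -> d = 16; heap: [0-4 ALLOC][5-9 ALLOC][10-15 ALLOC][16-30 ALLOC][31-52 FREE]
Op 6: e = malloc(14) -> e = 31; heap: [0-4 ALLOC][5-9 ALLOC][10-15 ALLOC][16-30 ALLOC][31-44 ALLOC][45-52 FREE]
Op 7: f = malloc(15) -> f = NULL; heap: [0-4 ALLOC][5-9 ALLOC][10-15 ALLOC][16-30 ALLOC][31-44 ALLOC][45-52 FREE]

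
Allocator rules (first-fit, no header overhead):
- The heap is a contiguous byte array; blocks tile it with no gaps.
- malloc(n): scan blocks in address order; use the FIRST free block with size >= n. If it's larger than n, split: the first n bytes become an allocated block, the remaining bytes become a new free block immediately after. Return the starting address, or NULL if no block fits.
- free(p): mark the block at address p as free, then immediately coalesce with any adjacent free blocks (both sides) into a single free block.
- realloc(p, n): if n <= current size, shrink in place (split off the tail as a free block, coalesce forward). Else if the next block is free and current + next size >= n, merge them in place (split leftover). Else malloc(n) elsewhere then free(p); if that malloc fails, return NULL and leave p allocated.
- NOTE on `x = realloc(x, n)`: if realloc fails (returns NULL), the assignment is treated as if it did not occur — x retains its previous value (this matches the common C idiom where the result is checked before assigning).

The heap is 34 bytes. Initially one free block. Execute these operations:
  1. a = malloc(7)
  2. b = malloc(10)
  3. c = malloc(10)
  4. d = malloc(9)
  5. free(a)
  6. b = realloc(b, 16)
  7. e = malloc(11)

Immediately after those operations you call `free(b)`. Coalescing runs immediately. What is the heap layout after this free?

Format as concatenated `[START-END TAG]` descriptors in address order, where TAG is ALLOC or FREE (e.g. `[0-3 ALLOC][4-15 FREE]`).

Answer: [0-16 FREE][17-26 ALLOC][27-33 FREE]

Derivation:
Op 1: a = malloc(7) -> a = 0; heap: [0-6 ALLOC][7-33 FREE]
Op 2: b = malloc(10) -> b = 7; heap: [0-6 ALLOC][7-16 ALLOC][17-33 FREE]
Op 3: c = malloc(10) -> c = 17; heap: [0-6 ALLOC][7-16 ALLOC][17-26 ALLOC][27-33 FREE]
Op 4: d = malloc(9) -> d = NULL; heap: [0-6 ALLOC][7-16 ALLOC][17-26 ALLOC][27-33 FREE]
Op 5: free(a) -> (freed a); heap: [0-6 FREE][7-16 ALLOC][17-26 ALLOC][27-33 FREE]
Op 6: b = realloc(b, 16) -> NULL (b unchanged); heap: [0-6 FREE][7-16 ALLOC][17-26 ALLOC][27-33 FREE]
Op 7: e = malloc(11) -> e = NULL; heap: [0-6 FREE][7-16 ALLOC][17-26 ALLOC][27-33 FREE]
free(b): b = 7 -> block [7-16 ALLOC]; mark free, coalesce with adjacent free neighbors -> [0-16 FREE][17-26 ALLOC][27-33 FREE]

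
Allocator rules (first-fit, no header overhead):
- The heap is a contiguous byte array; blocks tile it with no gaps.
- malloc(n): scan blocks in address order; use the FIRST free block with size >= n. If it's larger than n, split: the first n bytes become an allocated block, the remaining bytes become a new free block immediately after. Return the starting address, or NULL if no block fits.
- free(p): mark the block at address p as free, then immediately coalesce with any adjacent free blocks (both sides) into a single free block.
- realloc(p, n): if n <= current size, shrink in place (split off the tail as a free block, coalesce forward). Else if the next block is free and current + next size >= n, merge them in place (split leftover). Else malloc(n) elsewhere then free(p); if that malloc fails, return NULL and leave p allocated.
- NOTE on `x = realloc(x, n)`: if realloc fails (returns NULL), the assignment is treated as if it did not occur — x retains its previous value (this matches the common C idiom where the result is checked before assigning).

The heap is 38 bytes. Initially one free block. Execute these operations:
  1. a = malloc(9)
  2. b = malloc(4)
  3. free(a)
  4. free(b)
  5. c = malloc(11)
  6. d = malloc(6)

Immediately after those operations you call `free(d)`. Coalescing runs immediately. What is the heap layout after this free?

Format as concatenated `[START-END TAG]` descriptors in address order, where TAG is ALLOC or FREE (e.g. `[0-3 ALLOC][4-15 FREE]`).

Answer: [0-10 ALLOC][11-37 FREE]

Derivation:
Op 1: a = malloc(9) -> a = 0; heap: [0-8 ALLOC][9-37 FREE]
Op 2: b = malloc(4) -> b = 9; heap: [0-8 ALLOC][9-12 ALLOC][13-37 FREE]
Op 3: free(a) -> (freed a); heap: [0-8 FREE][9-12 ALLOC][13-37 FREE]
Op 4: free(b) -> (freed b); heap: [0-37 FREE]
Op 5: c = malloc(11) -> c = 0; heap: [0-10 ALLOC][11-37 FREE]
Op 6: d = malloc(6) -> d = 11; heap: [0-10 ALLOC][11-16 ALLOC][17-37 FREE]
free(d): d = 11 -> block [11-16 ALLOC]; mark free, coalesce with adjacent free neighbors -> [0-10 ALLOC][11-37 FREE]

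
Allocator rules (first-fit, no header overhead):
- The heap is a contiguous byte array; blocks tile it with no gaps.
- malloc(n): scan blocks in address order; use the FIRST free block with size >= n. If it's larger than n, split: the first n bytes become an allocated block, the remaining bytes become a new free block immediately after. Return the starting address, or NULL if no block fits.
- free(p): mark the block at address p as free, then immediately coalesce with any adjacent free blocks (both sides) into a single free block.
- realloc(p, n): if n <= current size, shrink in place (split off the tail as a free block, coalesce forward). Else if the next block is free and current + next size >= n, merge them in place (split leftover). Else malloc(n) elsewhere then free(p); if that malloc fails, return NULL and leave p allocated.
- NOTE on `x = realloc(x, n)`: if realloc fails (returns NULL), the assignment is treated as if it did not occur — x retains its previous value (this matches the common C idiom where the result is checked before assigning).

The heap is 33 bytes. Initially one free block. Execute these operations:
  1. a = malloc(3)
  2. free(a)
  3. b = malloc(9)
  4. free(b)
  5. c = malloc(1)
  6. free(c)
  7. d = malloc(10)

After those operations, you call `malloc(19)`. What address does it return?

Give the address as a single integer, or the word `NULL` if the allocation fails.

Answer: 10

Derivation:
Op 1: a = malloc(3) -> a = 0; heap: [0-2 ALLOC][3-32 FREE]
Op 2: free(a) -> (freed a); heap: [0-32 FREE]
Op 3: b = malloc(9) -> b = 0; heap: [0-8 ALLOC][9-32 FREE]
Op 4: free(b) -> (freed b); heap: [0-32 FREE]
Op 5: c = malloc(1) -> c = 0; heap: [0-0 ALLOC][1-32 FREE]
Op 6: free(c) -> (freed c); heap: [0-32 FREE]
Op 7: d = malloc(10) -> d = 0; heap: [0-9 ALLOC][10-32 FREE]
malloc(19): first-fit scan over [0-9 ALLOC][10-32 FREE] -> 10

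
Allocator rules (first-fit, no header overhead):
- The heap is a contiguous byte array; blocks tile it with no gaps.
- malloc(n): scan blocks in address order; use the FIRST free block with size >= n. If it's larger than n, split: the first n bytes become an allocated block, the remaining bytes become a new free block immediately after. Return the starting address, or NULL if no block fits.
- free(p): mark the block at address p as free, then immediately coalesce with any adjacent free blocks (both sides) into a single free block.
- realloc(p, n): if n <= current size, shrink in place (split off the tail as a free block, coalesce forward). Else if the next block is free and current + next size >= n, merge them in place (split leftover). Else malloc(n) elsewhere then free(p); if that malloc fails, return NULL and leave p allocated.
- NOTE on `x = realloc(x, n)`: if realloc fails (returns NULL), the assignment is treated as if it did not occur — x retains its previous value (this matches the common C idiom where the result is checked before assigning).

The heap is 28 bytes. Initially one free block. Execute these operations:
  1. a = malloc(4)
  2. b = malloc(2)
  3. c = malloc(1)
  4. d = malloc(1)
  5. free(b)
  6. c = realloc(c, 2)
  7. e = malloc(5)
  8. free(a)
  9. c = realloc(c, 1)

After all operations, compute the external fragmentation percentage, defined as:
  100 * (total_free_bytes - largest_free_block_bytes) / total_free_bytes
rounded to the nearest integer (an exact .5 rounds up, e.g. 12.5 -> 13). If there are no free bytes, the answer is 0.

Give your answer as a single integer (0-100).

Op 1: a = malloc(4) -> a = 0; heap: [0-3 ALLOC][4-27 FREE]
Op 2: b = malloc(2) -> b = 4; heap: [0-3 ALLOC][4-5 ALLOC][6-27 FREE]
Op 3: c = malloc(1) -> c = 6; heap: [0-3 ALLOC][4-5 ALLOC][6-6 ALLOC][7-27 FREE]
Op 4: d = malloc(1) -> d = 7; heap: [0-3 ALLOC][4-5 ALLOC][6-6 ALLOC][7-7 ALLOC][8-27 FREE]
Op 5: free(b) -> (freed b); heap: [0-3 ALLOC][4-5 FREE][6-6 ALLOC][7-7 ALLOC][8-27 FREE]
Op 6: c = realloc(c, 2) -> c = 4; heap: [0-3 ALLOC][4-5 ALLOC][6-6 FREE][7-7 ALLOC][8-27 FREE]
Op 7: e = malloc(5) -> e = 8; heap: [0-3 ALLOC][4-5 ALLOC][6-6 FREE][7-7 ALLOC][8-12 ALLOC][13-27 FREE]
Op 8: free(a) -> (freed a); heap: [0-3 FREE][4-5 ALLOC][6-6 FREE][7-7 ALLOC][8-12 ALLOC][13-27 FREE]
Op 9: c = realloc(c, 1) -> c = 4; heap: [0-3 FREE][4-4 ALLOC][5-6 FREE][7-7 ALLOC][8-12 ALLOC][13-27 FREE]
Free blocks: [4 2 15] total_free=21 largest=15 -> 100*(21-15)/21 = 600/21 ≈ 28.571 -> rounds to 29

Answer: 29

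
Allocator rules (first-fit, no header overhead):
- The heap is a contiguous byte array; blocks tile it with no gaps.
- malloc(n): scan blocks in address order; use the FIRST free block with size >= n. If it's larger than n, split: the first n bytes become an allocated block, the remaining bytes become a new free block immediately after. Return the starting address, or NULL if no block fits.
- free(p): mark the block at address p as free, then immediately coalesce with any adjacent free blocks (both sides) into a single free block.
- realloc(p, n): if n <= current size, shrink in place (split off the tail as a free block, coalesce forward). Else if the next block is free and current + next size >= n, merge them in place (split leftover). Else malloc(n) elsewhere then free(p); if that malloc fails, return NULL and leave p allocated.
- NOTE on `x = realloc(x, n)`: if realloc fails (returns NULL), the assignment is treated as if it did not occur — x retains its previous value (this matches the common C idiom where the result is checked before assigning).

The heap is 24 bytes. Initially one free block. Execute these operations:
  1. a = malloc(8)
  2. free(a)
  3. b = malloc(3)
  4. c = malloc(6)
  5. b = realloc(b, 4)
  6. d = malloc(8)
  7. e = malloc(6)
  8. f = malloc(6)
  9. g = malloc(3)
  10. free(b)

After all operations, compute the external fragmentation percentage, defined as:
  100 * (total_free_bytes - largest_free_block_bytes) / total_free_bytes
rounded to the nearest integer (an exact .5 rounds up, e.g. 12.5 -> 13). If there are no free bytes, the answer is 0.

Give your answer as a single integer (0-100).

Op 1: a = malloc(8) -> a = 0; heap: [0-7 ALLOC][8-23 FREE]
Op 2: free(a) -> (freed a); heap: [0-23 FREE]
Op 3: b = malloc(3) -> b = 0; heap: [0-2 ALLOC][3-23 FREE]
Op 4: c = malloc(6) -> c = 3; heap: [0-2 ALLOC][3-8 ALLOC][9-23 FREE]
Op 5: b = realloc(b, 4) -> b = 9; heap: [0-2 FREE][3-8 ALLOC][9-12 ALLOC][13-23 FREE]
Op 6: d = malloc(8) -> d = 13; heap: [0-2 FREE][3-8 ALLOC][9-12 ALLOC][13-20 ALLOC][21-23 FREE]
Op 7: e = malloc(6) -> e = NULL; heap: [0-2 FREE][3-8 ALLOC][9-12 ALLOC][13-20 ALLOC][21-23 FREE]
Op 8: f = malloc(6) -> f = NULL; heap: [0-2 FREE][3-8 ALLOC][9-12 ALLOC][13-20 ALLOC][21-23 FREE]
Op 9: g = malloc(3) -> g = 0; heap: [0-2 ALLOC][3-8 ALLOC][9-12 ALLOC][13-20 ALLOC][21-23 FREE]
Op 10: free(b) -> (freed b); heap: [0-2 ALLOC][3-8 ALLOC][9-12 FREE][13-20 ALLOC][21-23 FREE]
Free blocks: [4 3] total_free=7 largest=4 -> 100*(7-4)/7 = 300/7 ≈ 42.857 -> rounds to 43

Answer: 43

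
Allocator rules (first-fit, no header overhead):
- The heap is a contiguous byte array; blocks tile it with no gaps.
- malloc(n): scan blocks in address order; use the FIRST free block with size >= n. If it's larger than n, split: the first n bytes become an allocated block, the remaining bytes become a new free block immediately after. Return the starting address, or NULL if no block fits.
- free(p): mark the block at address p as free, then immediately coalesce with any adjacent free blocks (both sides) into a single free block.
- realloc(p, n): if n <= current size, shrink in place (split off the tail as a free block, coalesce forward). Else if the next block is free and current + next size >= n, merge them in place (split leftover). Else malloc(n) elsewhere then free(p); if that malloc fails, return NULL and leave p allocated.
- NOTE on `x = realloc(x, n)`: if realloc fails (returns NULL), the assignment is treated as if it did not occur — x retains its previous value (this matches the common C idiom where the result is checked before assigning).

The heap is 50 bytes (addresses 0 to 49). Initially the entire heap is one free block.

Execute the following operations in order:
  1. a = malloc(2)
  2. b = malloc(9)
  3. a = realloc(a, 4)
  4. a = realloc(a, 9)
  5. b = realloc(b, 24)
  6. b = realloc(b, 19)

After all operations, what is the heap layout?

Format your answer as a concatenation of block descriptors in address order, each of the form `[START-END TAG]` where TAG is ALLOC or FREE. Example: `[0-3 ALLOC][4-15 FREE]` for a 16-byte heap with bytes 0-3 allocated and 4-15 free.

Op 1: a = malloc(2) -> a = 0; heap: [0-1 ALLOC][2-49 FREE]
Op 2: b = malloc(9) -> b = 2; heap: [0-1 ALLOC][2-10 ALLOC][11-49 FREE]
Op 3: a = realloc(a, 4) -> a = 11; heap: [0-1 FREE][2-10 ALLOC][11-14 ALLOC][15-49 FREE]
Op 4: a = realloc(a, 9) -> a = 11; heap: [0-1 FREE][2-10 ALLOC][11-19 ALLOC][20-49 FREE]
Op 5: b = realloc(b, 24) -> b = 20; heap: [0-10 FREE][11-19 ALLOC][20-43 ALLOC][44-49 FREE]
Op 6: b = realloc(b, 19) -> b = 20; heap: [0-10 FREE][11-19 ALLOC][20-38 ALLOC][39-49 FREE]

Answer: [0-10 FREE][11-19 ALLOC][20-38 ALLOC][39-49 FREE]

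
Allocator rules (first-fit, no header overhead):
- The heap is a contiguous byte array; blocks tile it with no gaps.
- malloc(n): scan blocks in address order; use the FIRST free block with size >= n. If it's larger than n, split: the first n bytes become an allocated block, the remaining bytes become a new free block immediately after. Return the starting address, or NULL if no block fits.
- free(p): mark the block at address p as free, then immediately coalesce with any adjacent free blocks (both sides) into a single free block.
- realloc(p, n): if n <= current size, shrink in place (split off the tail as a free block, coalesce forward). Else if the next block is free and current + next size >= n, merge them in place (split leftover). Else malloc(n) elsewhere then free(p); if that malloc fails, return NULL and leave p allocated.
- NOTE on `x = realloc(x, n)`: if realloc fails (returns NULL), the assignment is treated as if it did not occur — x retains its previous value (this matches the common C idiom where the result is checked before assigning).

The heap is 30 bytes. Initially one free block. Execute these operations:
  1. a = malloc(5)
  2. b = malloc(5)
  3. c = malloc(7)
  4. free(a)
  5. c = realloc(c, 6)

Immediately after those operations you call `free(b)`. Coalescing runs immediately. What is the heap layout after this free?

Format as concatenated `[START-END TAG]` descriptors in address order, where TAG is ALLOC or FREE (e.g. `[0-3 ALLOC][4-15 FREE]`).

Op 1: a = malloc(5) -> a = 0; heap: [0-4 ALLOC][5-29 FREE]
Op 2: b = malloc(5) -> b = 5; heap: [0-4 ALLOC][5-9 ALLOC][10-29 FREE]
Op 3: c = malloc(7) -> c = 10; heap: [0-4 ALLOC][5-9 ALLOC][10-16 ALLOC][17-29 FREE]
Op 4: free(a) -> (freed a); heap: [0-4 FREE][5-9 ALLOC][10-16 ALLOC][17-29 FREE]
Op 5: c = realloc(c, 6) -> c = 10; heap: [0-4 FREE][5-9 ALLOC][10-15 ALLOC][16-29 FREE]
free(b): b = 5 -> block [5-9 ALLOC]; mark free, coalesce with adjacent free neighbors -> [0-9 FREE][10-15 ALLOC][16-29 FREE]

Answer: [0-9 FREE][10-15 ALLOC][16-29 FREE]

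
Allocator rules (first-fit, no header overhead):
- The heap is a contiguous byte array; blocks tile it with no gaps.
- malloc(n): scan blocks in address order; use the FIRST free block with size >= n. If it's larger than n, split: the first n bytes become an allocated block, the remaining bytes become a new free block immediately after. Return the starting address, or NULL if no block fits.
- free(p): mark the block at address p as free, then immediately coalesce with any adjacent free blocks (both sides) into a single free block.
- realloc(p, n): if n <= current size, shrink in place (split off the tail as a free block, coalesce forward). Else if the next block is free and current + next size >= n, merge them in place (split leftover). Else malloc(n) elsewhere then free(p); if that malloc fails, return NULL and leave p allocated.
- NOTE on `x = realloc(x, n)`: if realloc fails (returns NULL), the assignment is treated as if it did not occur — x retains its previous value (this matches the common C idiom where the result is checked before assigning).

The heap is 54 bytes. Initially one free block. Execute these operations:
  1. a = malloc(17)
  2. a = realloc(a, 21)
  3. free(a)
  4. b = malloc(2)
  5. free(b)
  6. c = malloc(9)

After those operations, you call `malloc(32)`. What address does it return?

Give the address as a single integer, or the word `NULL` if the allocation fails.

Op 1: a = malloc(17) -> a = 0; heap: [0-16 ALLOC][17-53 FREE]
Op 2: a = realloc(a, 21) -> a = 0; heap: [0-20 ALLOC][21-53 FREE]
Op 3: free(a) -> (freed a); heap: [0-53 FREE]
Op 4: b = malloc(2) -> b = 0; heap: [0-1 ALLOC][2-53 FREE]
Op 5: free(b) -> (freed b); heap: [0-53 FREE]
Op 6: c = malloc(9) -> c = 0; heap: [0-8 ALLOC][9-53 FREE]
malloc(32): first-fit scan over [0-8 ALLOC][9-53 FREE] -> 9

Answer: 9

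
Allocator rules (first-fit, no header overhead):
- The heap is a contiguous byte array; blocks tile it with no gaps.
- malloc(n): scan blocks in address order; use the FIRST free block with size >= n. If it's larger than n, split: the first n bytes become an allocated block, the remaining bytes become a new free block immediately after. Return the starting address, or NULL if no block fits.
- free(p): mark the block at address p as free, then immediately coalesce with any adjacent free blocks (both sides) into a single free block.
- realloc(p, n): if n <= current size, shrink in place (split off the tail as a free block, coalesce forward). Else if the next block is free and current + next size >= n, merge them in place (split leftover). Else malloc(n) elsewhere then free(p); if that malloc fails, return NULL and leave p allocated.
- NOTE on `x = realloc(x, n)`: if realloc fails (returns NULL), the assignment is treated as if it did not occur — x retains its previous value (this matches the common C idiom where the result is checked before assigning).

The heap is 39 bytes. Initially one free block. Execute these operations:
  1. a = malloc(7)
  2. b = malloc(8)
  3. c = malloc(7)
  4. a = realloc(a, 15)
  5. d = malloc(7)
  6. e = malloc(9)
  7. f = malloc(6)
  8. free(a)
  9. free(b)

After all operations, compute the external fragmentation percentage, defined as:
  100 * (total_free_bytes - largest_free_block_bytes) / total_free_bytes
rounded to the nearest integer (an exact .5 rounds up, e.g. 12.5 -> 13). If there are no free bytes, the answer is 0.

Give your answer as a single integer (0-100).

Answer: 32

Derivation:
Op 1: a = malloc(7) -> a = 0; heap: [0-6 ALLOC][7-38 FREE]
Op 2: b = malloc(8) -> b = 7; heap: [0-6 ALLOC][7-14 ALLOC][15-38 FREE]
Op 3: c = malloc(7) -> c = 15; heap: [0-6 ALLOC][7-14 ALLOC][15-21 ALLOC][22-38 FREE]
Op 4: a = realloc(a, 15) -> a = 22; heap: [0-6 FREE][7-14 ALLOC][15-21 ALLOC][22-36 ALLOC][37-38 FREE]
Op 5: d = malloc(7) -> d = 0; heap: [0-6 ALLOC][7-14 ALLOC][15-21 ALLOC][22-36 ALLOC][37-38 FREE]
Op 6: e = malloc(9) -> e = NULL; heap: [0-6 ALLOC][7-14 ALLOC][15-21 ALLOC][22-36 ALLOC][37-38 FREE]
Op 7: f = malloc(6) -> f = NULL; heap: [0-6 ALLOC][7-14 ALLOC][15-21 ALLOC][22-36 ALLOC][37-38 FREE]
Op 8: free(a) -> (freed a); heap: [0-6 ALLOC][7-14 ALLOC][15-21 ALLOC][22-38 FREE]
Op 9: free(b) -> (freed b); heap: [0-6 ALLOC][7-14 FREE][15-21 ALLOC][22-38 FREE]
Free blocks: [8 17] total_free=25 largest=17 -> 100*(25-17)/25 = 800/25 = 32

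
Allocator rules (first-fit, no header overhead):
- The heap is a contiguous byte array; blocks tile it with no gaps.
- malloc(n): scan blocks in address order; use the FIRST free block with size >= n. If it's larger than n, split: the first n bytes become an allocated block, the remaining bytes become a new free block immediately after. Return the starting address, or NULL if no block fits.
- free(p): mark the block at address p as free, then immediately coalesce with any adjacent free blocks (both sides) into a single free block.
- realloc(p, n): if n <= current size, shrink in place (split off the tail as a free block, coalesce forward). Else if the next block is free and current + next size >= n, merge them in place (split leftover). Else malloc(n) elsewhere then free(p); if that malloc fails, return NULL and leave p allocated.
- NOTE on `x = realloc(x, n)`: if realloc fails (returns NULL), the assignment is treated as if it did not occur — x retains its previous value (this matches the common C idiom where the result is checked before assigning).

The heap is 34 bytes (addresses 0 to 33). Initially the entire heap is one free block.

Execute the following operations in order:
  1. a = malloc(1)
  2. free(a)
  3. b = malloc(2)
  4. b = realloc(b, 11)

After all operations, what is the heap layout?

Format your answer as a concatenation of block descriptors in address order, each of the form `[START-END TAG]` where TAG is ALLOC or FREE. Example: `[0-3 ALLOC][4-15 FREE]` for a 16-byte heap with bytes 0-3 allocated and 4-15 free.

Op 1: a = malloc(1) -> a = 0; heap: [0-0 ALLOC][1-33 FREE]
Op 2: free(a) -> (freed a); heap: [0-33 FREE]
Op 3: b = malloc(2) -> b = 0; heap: [0-1 ALLOC][2-33 FREE]
Op 4: b = realloc(b, 11) -> b = 0; heap: [0-10 ALLOC][11-33 FREE]

Answer: [0-10 ALLOC][11-33 FREE]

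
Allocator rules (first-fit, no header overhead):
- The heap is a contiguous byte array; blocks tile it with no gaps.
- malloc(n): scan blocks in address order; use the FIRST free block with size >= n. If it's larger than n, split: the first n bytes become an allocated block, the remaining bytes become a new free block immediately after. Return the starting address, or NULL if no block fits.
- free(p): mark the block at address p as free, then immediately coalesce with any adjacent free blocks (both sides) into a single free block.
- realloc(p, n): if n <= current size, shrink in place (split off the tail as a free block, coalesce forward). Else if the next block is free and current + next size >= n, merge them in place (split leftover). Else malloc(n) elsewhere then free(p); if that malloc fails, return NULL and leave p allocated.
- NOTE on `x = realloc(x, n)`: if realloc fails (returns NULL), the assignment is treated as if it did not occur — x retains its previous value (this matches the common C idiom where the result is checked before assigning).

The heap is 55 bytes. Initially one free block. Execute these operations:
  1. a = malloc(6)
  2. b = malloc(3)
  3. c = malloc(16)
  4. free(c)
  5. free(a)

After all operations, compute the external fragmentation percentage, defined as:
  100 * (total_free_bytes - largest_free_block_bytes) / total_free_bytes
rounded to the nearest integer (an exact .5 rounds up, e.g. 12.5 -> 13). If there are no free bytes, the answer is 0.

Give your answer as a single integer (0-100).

Op 1: a = malloc(6) -> a = 0; heap: [0-5 ALLOC][6-54 FREE]
Op 2: b = malloc(3) -> b = 6; heap: [0-5 ALLOC][6-8 ALLOC][9-54 FREE]
Op 3: c = malloc(16) -> c = 9; heap: [0-5 ALLOC][6-8 ALLOC][9-24 ALLOC][25-54 FREE]
Op 4: free(c) -> (freed c); heap: [0-5 ALLOC][6-8 ALLOC][9-54 FREE]
Op 5: free(a) -> (freed a); heap: [0-5 FREE][6-8 ALLOC][9-54 FREE]
Free blocks: [6 46] total_free=52 largest=46 -> 100*(52-46)/52 = 600/52 ≈ 11.538 -> rounds to 12

Answer: 12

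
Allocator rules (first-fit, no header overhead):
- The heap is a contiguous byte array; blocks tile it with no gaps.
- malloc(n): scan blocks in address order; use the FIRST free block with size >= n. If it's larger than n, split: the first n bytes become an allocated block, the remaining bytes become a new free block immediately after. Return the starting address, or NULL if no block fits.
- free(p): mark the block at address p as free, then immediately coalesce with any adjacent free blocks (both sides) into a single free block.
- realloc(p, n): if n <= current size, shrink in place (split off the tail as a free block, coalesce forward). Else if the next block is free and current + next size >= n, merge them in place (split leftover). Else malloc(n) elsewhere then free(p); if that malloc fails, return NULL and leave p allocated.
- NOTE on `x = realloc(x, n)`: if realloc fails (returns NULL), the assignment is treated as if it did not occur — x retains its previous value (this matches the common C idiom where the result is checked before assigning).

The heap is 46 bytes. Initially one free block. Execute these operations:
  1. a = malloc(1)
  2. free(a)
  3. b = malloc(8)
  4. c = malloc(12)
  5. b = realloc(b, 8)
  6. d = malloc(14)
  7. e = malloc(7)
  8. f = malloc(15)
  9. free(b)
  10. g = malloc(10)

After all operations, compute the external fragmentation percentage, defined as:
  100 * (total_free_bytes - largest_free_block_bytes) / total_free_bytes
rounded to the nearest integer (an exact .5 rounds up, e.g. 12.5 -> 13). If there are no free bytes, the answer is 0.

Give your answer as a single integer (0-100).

Answer: 38

Derivation:
Op 1: a = malloc(1) -> a = 0; heap: [0-0 ALLOC][1-45 FREE]
Op 2: free(a) -> (freed a); heap: [0-45 FREE]
Op 3: b = malloc(8) -> b = 0; heap: [0-7 ALLOC][8-45 FREE]
Op 4: c = malloc(12) -> c = 8; heap: [0-7 ALLOC][8-19 ALLOC][20-45 FREE]
Op 5: b = realloc(b, 8) -> b = 0; heap: [0-7 ALLOC][8-19 ALLOC][20-45 FREE]
Op 6: d = malloc(14) -> d = 20; heap: [0-7 ALLOC][8-19 ALLOC][20-33 ALLOC][34-45 FREE]
Op 7: e = malloc(7) -> e = 34; heap: [0-7 ALLOC][8-19 ALLOC][20-33 ALLOC][34-40 ALLOC][41-45 FREE]
Op 8: f = malloc(15) -> f = NULL; heap: [0-7 ALLOC][8-19 ALLOC][20-33 ALLOC][34-40 ALLOC][41-45 FREE]
Op 9: free(b) -> (freed b); heap: [0-7 FREE][8-19 ALLOC][20-33 ALLOC][34-40 ALLOC][41-45 FREE]
Op 10: g = malloc(10) -> g = NULL; heap: [0-7 FREE][8-19 ALLOC][20-33 ALLOC][34-40 ALLOC][41-45 FREE]
Free blocks: [8 5] total_free=13 largest=8 -> 100*(13-8)/13 = 500/13 ≈ 38.462 -> rounds to 38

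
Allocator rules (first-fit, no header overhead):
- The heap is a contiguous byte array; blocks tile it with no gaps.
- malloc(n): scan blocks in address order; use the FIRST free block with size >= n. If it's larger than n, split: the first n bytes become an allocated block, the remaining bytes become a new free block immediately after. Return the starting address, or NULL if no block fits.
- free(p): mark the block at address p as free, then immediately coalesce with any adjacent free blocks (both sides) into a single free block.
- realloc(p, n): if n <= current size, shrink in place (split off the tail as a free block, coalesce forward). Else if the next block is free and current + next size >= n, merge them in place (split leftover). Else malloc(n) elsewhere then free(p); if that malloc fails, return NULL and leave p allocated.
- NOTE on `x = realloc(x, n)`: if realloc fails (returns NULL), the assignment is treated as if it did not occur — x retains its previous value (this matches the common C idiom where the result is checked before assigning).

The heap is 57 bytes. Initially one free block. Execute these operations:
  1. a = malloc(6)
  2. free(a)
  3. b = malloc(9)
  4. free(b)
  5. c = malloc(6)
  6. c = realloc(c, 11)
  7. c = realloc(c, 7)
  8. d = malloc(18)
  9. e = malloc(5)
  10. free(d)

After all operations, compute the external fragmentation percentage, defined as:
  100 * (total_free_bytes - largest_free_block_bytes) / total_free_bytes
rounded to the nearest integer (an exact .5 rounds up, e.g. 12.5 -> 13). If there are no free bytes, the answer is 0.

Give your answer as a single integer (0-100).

Answer: 40

Derivation:
Op 1: a = malloc(6) -> a = 0; heap: [0-5 ALLOC][6-56 FREE]
Op 2: free(a) -> (freed a); heap: [0-56 FREE]
Op 3: b = malloc(9) -> b = 0; heap: [0-8 ALLOC][9-56 FREE]
Op 4: free(b) -> (freed b); heap: [0-56 FREE]
Op 5: c = malloc(6) -> c = 0; heap: [0-5 ALLOC][6-56 FREE]
Op 6: c = realloc(c, 11) -> c = 0; heap: [0-10 ALLOC][11-56 FREE]
Op 7: c = realloc(c, 7) -> c = 0; heap: [0-6 ALLOC][7-56 FREE]
Op 8: d = malloc(18) -> d = 7; heap: [0-6 ALLOC][7-24 ALLOC][25-56 FREE]
Op 9: e = malloc(5) -> e = 25; heap: [0-6 ALLOC][7-24 ALLOC][25-29 ALLOC][30-56 FREE]
Op 10: free(d) -> (freed d); heap: [0-6 ALLOC][7-24 FREE][25-29 ALLOC][30-56 FREE]
Free blocks: [18 27] total_free=45 largest=27 -> 100*(45-27)/45 = 1800/45 = 40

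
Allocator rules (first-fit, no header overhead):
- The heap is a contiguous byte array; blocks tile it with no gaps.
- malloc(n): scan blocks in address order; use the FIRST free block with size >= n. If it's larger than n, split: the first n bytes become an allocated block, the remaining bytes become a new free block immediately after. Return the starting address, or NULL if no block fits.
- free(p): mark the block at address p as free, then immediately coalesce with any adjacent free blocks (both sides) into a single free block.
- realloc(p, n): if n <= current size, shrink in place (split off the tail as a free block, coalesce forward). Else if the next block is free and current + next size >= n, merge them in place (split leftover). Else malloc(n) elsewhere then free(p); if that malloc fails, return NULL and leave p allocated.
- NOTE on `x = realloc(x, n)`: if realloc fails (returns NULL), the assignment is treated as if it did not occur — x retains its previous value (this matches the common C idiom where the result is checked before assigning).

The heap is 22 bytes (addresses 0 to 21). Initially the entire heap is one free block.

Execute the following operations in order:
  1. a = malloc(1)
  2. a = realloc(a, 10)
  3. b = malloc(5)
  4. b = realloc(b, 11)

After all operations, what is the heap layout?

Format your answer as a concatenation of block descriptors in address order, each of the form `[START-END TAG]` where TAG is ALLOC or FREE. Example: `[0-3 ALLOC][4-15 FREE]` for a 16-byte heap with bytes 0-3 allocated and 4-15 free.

Op 1: a = malloc(1) -> a = 0; heap: [0-0 ALLOC][1-21 FREE]
Op 2: a = realloc(a, 10) -> a = 0; heap: [0-9 ALLOC][10-21 FREE]
Op 3: b = malloc(5) -> b = 10; heap: [0-9 ALLOC][10-14 ALLOC][15-21 FREE]
Op 4: b = realloc(b, 11) -> b = 10; heap: [0-9 ALLOC][10-20 ALLOC][21-21 FREE]

Answer: [0-9 ALLOC][10-20 ALLOC][21-21 FREE]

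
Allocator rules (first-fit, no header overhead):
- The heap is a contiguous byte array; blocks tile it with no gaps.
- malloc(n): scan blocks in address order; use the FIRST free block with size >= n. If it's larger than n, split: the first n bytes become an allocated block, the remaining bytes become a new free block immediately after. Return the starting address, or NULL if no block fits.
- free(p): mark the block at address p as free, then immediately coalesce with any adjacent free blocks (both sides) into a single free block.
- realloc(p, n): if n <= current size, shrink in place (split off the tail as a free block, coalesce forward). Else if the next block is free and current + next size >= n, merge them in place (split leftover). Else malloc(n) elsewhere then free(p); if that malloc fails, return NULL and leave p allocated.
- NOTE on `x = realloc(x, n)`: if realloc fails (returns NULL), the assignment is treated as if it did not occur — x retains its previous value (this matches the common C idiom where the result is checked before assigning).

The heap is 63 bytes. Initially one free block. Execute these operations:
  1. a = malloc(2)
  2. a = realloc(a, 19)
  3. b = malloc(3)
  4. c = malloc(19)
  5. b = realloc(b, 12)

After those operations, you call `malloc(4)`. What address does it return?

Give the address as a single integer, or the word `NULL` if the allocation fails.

Op 1: a = malloc(2) -> a = 0; heap: [0-1 ALLOC][2-62 FREE]
Op 2: a = realloc(a, 19) -> a = 0; heap: [0-18 ALLOC][19-62 FREE]
Op 3: b = malloc(3) -> b = 19; heap: [0-18 ALLOC][19-21 ALLOC][22-62 FREE]
Op 4: c = malloc(19) -> c = 22; heap: [0-18 ALLOC][19-21 ALLOC][22-40 ALLOC][41-62 FREE]
Op 5: b = realloc(b, 12) -> b = 41; heap: [0-18 ALLOC][19-21 FREE][22-40 ALLOC][41-52 ALLOC][53-62 FREE]
malloc(4): first-fit scan over [0-18 ALLOC][19-21 FREE][22-40 ALLOC][41-52 ALLOC][53-62 FREE] -> 53

Answer: 53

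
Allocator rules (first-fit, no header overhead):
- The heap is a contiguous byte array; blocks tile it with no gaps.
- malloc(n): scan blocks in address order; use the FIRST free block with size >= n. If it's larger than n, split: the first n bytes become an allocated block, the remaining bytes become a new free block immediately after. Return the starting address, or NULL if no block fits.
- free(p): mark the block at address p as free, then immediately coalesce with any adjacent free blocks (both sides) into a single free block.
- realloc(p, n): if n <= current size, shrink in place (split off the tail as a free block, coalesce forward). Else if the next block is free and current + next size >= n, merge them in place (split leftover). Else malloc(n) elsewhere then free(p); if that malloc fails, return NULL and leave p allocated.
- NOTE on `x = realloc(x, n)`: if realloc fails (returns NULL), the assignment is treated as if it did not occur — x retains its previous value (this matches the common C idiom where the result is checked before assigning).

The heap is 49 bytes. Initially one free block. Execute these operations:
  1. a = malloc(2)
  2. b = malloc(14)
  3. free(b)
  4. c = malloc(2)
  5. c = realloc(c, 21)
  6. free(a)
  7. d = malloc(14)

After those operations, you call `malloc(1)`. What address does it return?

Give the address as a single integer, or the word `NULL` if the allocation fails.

Op 1: a = malloc(2) -> a = 0; heap: [0-1 ALLOC][2-48 FREE]
Op 2: b = malloc(14) -> b = 2; heap: [0-1 ALLOC][2-15 ALLOC][16-48 FREE]
Op 3: free(b) -> (freed b); heap: [0-1 ALLOC][2-48 FREE]
Op 4: c = malloc(2) -> c = 2; heap: [0-1 ALLOC][2-3 ALLOC][4-48 FREE]
Op 5: c = realloc(c, 21) -> c = 2; heap: [0-1 ALLOC][2-22 ALLOC][23-48 FREE]
Op 6: free(a) -> (freed a); heap: [0-1 FREE][2-22 ALLOC][23-48 FREE]
Op 7: d = malloc(14) -> d = 23; heap: [0-1 FREE][2-22 ALLOC][23-36 ALLOC][37-48 FREE]
malloc(1): first-fit scan over [0-1 FREE][2-22 ALLOC][23-36 ALLOC][37-48 FREE] -> 0

Answer: 0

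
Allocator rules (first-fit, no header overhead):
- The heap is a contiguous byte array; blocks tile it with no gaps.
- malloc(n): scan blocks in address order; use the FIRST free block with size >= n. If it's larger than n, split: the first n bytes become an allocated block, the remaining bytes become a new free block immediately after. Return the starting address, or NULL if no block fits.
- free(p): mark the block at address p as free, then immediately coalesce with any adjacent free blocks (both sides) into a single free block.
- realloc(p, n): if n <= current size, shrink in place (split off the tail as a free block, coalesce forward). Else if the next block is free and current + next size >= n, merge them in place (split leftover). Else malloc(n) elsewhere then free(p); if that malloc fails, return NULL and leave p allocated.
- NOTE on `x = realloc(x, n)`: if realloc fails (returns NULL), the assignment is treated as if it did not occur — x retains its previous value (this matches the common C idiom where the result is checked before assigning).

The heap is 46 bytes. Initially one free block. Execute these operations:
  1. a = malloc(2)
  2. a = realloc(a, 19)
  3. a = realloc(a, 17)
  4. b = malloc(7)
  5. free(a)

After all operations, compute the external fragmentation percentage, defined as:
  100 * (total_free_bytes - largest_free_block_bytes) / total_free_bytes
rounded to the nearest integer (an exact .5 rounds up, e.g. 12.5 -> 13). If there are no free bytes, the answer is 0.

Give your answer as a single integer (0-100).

Answer: 44

Derivation:
Op 1: a = malloc(2) -> a = 0; heap: [0-1 ALLOC][2-45 FREE]
Op 2: a = realloc(a, 19) -> a = 0; heap: [0-18 ALLOC][19-45 FREE]
Op 3: a = realloc(a, 17) -> a = 0; heap: [0-16 ALLOC][17-45 FREE]
Op 4: b = malloc(7) -> b = 17; heap: [0-16 ALLOC][17-23 ALLOC][24-45 FREE]
Op 5: free(a) -> (freed a); heap: [0-16 FREE][17-23 ALLOC][24-45 FREE]
Free blocks: [17 22] total_free=39 largest=22 -> 100*(39-22)/39 = 1700/39 ≈ 43.590 -> rounds to 44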